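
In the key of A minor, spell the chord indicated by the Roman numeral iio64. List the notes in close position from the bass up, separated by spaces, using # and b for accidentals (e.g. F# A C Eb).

The numeral's case and figure indicate a diminished triad. In A minor its root, the second degree, is B.
Stacking thirds from B gives B-D-F.
With the 64 figure the chord is in second inversion; from the bass F upward in close position it reads F-B-D.

F B D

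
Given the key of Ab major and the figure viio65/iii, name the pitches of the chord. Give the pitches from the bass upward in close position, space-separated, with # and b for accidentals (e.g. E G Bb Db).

D F Ab B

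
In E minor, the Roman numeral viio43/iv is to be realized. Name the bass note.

D

The applied chord viio43/iv is rooted on G#: G#-B-D-F.
The figure 43 means second inversion — the fifth is in the bass.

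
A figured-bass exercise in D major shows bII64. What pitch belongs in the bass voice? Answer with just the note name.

bII in D major has root Eb; the chord is Eb-G-Bb.
The figure 64 means second inversion — the fifth is in the bass.

Bb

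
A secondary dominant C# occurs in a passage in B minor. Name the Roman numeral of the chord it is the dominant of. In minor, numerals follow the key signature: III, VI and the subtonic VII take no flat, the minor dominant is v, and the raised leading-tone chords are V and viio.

The chord is a major triad on C#.
A dominant resolves down a perfect fifth: C# → F#. In B minor, F# is scale degree 5, i.e. V.

V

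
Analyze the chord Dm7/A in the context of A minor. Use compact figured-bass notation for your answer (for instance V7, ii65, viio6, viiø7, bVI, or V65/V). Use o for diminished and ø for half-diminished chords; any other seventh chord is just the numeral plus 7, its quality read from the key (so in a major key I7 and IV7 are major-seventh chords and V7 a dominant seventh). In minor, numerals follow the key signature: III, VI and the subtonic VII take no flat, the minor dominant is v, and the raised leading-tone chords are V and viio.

The pitches D-F-A-C form a minor seventh chord rooted on D.
D is scale degree 4 in A minor, and a minor seventh chord on that degree is written iv7.
With A in the bass the chord is in second inversion, so the figured bass is 43.

iv43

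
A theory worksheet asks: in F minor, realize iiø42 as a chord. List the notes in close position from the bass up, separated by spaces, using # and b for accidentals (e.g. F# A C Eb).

In F minor, scale degree 2 is G, and the diatonic chord built there is a half-diminished seventh chord.
That chord is spelled G-Bb-Db-F.
The figured bass 42 indicates third inversion, placing the seventh (F) in the bass: F-G-Bb-Db.

F G Bb Db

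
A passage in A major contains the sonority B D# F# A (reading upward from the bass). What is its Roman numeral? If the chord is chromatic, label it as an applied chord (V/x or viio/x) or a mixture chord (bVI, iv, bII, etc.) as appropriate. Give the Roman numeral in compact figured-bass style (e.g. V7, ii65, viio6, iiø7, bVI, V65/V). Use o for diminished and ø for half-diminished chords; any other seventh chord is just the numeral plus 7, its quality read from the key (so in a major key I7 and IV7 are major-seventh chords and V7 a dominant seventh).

V7/V

The pitches B-D#-F#-A form a dominant seventh chord rooted on B.
B is not a diatonic chord root with this quality in A major, but it lies a perfect fifth above E (V), so the chord functions as an applied dominant of V.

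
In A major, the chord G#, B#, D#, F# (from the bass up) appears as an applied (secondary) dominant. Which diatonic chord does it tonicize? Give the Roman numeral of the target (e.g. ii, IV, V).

The chord is a dominant seventh chord on G#.
A dominant resolves down a perfect fifth: G# → C#. In A major, C# is scale degree 3, i.e. iii.

iii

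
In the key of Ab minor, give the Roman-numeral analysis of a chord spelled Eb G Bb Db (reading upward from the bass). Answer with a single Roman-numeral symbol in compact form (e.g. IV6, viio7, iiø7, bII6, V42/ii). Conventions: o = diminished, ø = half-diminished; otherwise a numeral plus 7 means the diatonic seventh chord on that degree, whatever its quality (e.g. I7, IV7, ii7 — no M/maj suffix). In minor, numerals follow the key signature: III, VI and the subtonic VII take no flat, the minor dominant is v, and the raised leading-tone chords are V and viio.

V7

Stacked in thirds the chord is Eb-G-Bb-Db: a dominant seventh chord on Eb.
Eb is scale degree 5 in Ab minor, and a dominant seventh chord on that degree is written V7.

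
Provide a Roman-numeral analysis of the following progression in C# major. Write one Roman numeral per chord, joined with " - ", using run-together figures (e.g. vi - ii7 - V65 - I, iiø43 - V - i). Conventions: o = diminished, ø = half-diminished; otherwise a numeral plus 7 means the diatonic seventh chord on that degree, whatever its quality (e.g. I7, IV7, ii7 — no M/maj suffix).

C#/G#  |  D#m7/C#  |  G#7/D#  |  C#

I64 - ii42 - V43 - I

C#/G#: root C# is the tonic; major triad there is I64.
D#m7/C#: minor seventh chord on D# = scale degree 2 → ii42.
G#7/D#: dominant seventh chord on G# = scale degree 5 → V43.
C#: major triad on C# = scale degree 1 → I.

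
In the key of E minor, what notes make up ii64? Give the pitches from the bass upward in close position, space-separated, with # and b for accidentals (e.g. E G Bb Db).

ii64 is the minor supertonic, borrowed from the parallel major (the Dorian ii). In E minor that root is F#.
So the chord is F#-A-C#, a minor triad.
With the 64 figure the chord is in second inversion; from the bass C# upward in close position it reads C#-F#-A.

C# F# A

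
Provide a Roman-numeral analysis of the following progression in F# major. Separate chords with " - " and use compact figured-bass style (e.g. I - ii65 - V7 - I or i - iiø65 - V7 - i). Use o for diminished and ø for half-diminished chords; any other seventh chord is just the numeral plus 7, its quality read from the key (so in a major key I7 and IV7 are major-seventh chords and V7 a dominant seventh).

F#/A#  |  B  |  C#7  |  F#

I6 - IV - V7 - I

F#/A#: major triad on F# = scale degree 1 → I6.
B: major triad on B = scale degree 4 → IV.
C#7: root C# is the dominant; dominant seventh chord there is V7.
F#: root F# is the tonic; major triad there is I.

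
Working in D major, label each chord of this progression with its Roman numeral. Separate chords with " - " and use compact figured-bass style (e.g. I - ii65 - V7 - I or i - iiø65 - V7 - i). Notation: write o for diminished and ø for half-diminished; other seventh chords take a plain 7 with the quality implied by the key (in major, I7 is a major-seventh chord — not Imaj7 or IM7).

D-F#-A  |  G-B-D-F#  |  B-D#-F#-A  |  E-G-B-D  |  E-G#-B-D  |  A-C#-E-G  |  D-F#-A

D-F#-A: major triad on D = scale degree 1 → I.
G-B-D-F# has root G, degree 4 in D major, so IV7.
B-D#-F#-A: a dominant seventh chord on B, the applied dominant of ii → V7/ii.
E-G-B-D has root E, degree 2 in D major, so ii7.
E-G#-B-D: chromatic; E is V of V, so V7/V.
A-C#-E-G has root A, degree 5 in D major, so V7.
D-F#-A has root D, degree 1 in D major, so I.

I - IV7 - V7/ii - ii7 - V7/V - V7 - I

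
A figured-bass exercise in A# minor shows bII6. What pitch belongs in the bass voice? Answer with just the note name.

D#

bII in A# minor has root B; the chord is B-D#-F#.
The figure 6 means first inversion — the third is in the bass.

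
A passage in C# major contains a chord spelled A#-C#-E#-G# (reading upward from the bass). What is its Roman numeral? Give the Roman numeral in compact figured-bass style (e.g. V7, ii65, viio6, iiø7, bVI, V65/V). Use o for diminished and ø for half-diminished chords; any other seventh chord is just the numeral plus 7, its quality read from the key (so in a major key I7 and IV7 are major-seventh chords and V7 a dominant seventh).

vi7

Stacked in thirds the chord is A#-C#-E#-G#: a minor seventh chord on A#.
In C# major, A# is the submediant; the diatonic minor seventh chord there is vi7.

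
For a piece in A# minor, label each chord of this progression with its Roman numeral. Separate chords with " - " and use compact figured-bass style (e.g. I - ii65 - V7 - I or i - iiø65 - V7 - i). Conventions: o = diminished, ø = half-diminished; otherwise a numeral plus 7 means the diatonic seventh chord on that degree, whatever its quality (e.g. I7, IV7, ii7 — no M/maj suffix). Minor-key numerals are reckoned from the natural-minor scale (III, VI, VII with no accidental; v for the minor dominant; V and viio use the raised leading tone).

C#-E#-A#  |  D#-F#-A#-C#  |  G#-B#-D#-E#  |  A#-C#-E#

i6 - iv7 - v65 - i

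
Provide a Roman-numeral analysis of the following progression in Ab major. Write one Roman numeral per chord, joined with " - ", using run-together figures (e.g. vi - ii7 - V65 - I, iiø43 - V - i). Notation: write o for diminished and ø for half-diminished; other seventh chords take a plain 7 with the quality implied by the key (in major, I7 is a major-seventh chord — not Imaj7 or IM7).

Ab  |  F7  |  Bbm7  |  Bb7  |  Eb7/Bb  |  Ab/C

Ab has root Ab, degree 1 in Ab major, so I.
F7: a dominant seventh chord on F, the applied dominant of ii → V7/ii.
Bbm7 has root Bb, degree 2 in Ab major, so ii7.
Bb7: a dominant seventh chord on Bb, the applied dominant of V → V7/V.
Eb7/Bb: dominant seventh chord on Eb = scale degree 5 → V43.
Ab/C has root Ab, degree 1 in Ab major, so I6.

I - V7/ii - ii7 - V7/V - V43 - I6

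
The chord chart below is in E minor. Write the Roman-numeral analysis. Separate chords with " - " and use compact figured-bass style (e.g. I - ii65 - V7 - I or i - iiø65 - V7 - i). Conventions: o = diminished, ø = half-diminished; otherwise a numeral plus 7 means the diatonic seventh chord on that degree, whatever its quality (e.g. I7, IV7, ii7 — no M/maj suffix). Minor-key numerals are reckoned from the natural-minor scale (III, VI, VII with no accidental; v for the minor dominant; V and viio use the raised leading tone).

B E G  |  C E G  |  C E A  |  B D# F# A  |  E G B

i64 - VI - iv6 - V7 - i

B-E-G has root E, degree 1 in E minor, so i64.
C-E-G: major triad on C = scale degree 6 → VI.
C-E-A has root A, degree 4 in E minor, so iv6.
B-D#-F#-A: dominant seventh chord on B = scale degree 5 → V7.
E-G-B: root E is the tonic; minor triad there is i.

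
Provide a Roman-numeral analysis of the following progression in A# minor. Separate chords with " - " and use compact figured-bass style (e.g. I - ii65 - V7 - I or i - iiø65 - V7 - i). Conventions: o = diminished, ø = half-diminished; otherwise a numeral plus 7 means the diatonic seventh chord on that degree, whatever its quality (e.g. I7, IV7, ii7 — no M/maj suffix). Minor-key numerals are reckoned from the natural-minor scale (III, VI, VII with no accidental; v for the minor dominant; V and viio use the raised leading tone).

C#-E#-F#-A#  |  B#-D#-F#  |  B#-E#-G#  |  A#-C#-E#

VI43 - iio - v64 - i

C#-E#-F#-A#: major seventh chord on F# = scale degree 6 → VI43.
B#-D#-F#: diminished triad on B# = scale degree 2 → iio.
B#-E#-G#: minor triad on E# = scale degree 5 → v64.
A#-C#-E#: minor triad on A# = scale degree 1 → i.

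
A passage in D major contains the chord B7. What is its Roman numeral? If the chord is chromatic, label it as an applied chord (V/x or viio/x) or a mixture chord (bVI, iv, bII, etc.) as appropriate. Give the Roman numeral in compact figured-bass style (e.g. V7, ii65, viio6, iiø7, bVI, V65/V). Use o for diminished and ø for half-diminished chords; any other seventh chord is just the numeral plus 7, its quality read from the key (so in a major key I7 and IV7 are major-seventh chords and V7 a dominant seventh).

V7/ii

The pitches B-D#-F#-A form a dominant seventh chord rooted on B.
B is not a diatonic chord root with this quality in D major, but it lies a perfect fifth above E (ii), so the chord functions as an applied dominant of ii.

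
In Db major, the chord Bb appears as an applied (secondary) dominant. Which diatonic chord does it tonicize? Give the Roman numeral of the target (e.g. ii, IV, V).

ii

The chord is a major triad on Bb.
A dominant resolves down a perfect fifth: Bb → Eb. In Db major, Eb is scale degree 2, i.e. ii.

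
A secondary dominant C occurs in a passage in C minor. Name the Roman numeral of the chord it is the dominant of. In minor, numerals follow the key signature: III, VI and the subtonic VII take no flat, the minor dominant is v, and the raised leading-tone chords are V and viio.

iv

The chord is a major triad on C.
A dominant resolves down a perfect fifth: C → F. In C minor, F is scale degree 4, i.e. iv.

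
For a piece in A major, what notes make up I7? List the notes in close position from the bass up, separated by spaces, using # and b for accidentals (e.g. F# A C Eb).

A C# E G#

The numeral's case and figure indicate a major seventh chord. In A major its root, scale degree 1, is A.
Stacking thirds from A gives A-C#-E-G#.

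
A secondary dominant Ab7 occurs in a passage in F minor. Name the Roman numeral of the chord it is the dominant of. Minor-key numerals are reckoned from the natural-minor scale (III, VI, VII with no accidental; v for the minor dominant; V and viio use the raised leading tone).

The chord is a dominant seventh chord on Ab.
A dominant resolves down a perfect fifth: Ab → Db. In F minor, Db is scale degree 6, i.e. VI.

VI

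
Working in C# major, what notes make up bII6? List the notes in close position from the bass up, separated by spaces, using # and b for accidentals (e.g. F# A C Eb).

F# A D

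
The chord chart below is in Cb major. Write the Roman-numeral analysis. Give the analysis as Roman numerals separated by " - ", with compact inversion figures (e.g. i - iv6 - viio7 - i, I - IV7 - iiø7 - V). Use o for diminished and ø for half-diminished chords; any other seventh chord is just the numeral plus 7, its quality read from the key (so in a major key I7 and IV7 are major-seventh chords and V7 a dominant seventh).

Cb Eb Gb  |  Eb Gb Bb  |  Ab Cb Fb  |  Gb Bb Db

Cb-Eb-Gb: root Cb is the tonic; major triad there is I.
Eb-Gb-Bb: root Eb is the mediant; minor triad there is iii.
Ab-Cb-Fb: major triad on Fb = scale degree 4 → IV6.
Gb-Bb-Db has root Gb, degree 5 in Cb major, so V.

I - iii - IV6 - V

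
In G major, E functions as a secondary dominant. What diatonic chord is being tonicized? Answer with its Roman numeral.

ii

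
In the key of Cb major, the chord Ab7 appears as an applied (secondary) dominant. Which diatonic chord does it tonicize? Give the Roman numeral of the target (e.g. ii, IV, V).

ii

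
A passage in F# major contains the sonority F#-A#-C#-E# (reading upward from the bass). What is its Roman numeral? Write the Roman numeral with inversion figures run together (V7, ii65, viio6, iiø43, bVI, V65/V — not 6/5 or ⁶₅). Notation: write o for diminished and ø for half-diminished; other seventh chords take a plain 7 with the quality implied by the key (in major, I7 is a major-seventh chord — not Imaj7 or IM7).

I7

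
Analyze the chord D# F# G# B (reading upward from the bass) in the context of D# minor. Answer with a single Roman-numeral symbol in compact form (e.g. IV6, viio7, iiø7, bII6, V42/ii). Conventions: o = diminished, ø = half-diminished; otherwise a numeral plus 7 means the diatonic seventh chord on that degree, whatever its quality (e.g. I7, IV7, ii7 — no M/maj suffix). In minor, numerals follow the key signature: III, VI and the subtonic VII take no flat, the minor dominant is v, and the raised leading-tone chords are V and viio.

iv43

Stacked in thirds the chord is G#-B-D#-F#: a minor seventh chord on G#.
G# is scale degree 4 in D# minor, and a minor seventh chord on that degree is written iv7.
With D# in the bass the chord is in second inversion, so the figured bass is 43.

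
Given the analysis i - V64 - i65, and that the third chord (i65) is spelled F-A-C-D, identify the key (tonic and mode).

D minor

The anchor chord is a minor seventh chord on D, labeled i65.
If D is scale degree 1 and the mode makes that degree carry a minor seventh chord, the tonic is D and the mode is minor.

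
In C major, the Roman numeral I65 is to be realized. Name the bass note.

E

I in C major has root C; the chord is C-E-G-B.
The figure 65 means first inversion — the third is in the bass.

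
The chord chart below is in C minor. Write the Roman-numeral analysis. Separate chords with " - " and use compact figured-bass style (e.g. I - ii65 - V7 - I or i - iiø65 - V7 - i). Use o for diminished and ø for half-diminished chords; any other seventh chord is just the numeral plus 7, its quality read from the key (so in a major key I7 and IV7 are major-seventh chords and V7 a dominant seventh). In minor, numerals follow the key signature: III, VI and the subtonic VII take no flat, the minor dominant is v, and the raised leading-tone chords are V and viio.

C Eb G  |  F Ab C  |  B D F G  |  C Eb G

C-Eb-G: root C is the tonic; minor triad there is i.
F-Ab-C has root F, degree 4 in C minor, so iv.
B-D-F-G has root G, degree 5 in C minor, so V65.
C-Eb-G has root C, degree 1 in C minor, so i.

i - iv - V65 - i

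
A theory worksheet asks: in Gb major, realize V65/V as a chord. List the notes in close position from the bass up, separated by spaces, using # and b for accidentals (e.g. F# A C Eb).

The slash means an applied dominant: we want the dominant of V. In Gb major, V is Db major, and its dominant is built on Ab.
Building a dominant seventh chord on Ab gives Ab-C-Eb-Gb.
The figured bass 65 indicates first inversion, placing the third (C) in the bass: C-Eb-Gb-Ab.

C Eb Gb Ab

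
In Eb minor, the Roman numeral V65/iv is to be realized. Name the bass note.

G

The applied chord V65/iv is rooted on Eb: Eb-G-Bb-Db.
The figure 65 means first inversion — the third is in the bass.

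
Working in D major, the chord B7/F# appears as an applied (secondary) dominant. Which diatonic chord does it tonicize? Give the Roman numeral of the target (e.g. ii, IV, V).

The chord is a dominant seventh chord on B.
A dominant resolves down a perfect fifth: B → E. In D major, E is scale degree 2, i.e. ii.

ii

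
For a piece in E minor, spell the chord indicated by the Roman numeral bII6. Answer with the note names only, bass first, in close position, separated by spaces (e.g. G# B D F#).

bII6 is the Neapolitan sixth — a major triad on the lowered second degree, here in its customary first inversion. In E minor that root is F.
So the chord is F-A-C, a major triad.
With the 6 figure the chord is in first inversion; from the bass A upward in close position it reads A-C-F.

A C F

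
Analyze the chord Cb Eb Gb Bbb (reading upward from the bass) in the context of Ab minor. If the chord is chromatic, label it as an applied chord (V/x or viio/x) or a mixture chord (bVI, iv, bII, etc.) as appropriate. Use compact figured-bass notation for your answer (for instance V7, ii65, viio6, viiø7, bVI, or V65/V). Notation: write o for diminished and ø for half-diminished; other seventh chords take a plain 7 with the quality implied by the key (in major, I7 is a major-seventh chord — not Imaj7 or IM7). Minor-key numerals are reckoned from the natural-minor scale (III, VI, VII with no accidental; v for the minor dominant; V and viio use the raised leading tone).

The pitches Cb-Eb-Gb-Bbb form a dominant seventh chord rooted on Cb.
Cb is not a diatonic chord root with this quality in Ab minor, but it lies a perfect fifth above Fb (VI), so the chord functions as an applied dominant of VI.

V7/VI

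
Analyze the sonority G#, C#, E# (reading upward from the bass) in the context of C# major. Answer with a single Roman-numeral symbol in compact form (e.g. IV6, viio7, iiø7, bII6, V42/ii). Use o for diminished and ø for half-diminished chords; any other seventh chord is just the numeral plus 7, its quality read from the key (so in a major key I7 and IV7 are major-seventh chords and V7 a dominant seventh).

Stacked in thirds the chord is C#-E#-G#: a major triad on C#.
C# is scale degree 1 in C# major, and a major triad on that degree is written I.
With G# in the bass the chord is in second inversion, so the figured bass is 64.

I64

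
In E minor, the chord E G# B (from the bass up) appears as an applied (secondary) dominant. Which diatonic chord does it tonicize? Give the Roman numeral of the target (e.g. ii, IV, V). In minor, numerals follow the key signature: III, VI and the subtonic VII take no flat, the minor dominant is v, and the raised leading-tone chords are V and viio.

The chord is a major triad on E.
A dominant resolves down a perfect fifth: E → A. In E minor, A is scale degree 4, i.e. iv.

iv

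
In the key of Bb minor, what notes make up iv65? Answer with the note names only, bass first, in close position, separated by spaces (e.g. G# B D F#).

Gb Bb Db Eb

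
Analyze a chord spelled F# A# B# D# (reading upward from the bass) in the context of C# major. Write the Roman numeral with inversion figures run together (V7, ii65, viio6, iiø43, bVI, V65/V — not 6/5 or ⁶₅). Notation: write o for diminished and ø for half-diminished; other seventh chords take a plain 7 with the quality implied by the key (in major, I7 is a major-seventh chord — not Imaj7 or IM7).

viiø43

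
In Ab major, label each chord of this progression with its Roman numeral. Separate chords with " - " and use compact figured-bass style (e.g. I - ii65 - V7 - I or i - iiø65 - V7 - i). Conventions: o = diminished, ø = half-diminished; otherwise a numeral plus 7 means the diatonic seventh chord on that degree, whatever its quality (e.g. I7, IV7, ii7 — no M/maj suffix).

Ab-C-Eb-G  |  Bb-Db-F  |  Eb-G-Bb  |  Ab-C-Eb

Ab-C-Eb-G: root Ab is the tonic; major seventh chord there is I7.
Bb-Db-F: root Bb is the supertonic; minor triad there is ii.
Eb-G-Bb: major triad on Eb = scale degree 5 → V.
Ab-C-Eb has root Ab, degree 1 in Ab major, so I.

I7 - ii - V - I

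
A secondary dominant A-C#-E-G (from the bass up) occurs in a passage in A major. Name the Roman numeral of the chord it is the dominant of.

The chord is a dominant seventh chord on A.
A dominant resolves down a perfect fifth: A → D. In A major, D is scale degree 4, i.e. IV.

IV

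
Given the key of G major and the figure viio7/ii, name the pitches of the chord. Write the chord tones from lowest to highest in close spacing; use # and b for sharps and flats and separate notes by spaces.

G# B D F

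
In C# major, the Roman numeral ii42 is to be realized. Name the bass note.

ii in C# major has root D#; the chord is D#-F#-A#-C#.
The figure 42 means third inversion — the seventh is in the bass.

C#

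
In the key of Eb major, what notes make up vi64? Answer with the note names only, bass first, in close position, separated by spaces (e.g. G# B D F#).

G C Eb

In Eb major, the sixth degree is C, and the diatonic chord built there is a minor triad.
That chord is spelled C-Eb-G.
The figured bass 64 indicates second inversion, placing the fifth (G) in the bass: G-C-Eb.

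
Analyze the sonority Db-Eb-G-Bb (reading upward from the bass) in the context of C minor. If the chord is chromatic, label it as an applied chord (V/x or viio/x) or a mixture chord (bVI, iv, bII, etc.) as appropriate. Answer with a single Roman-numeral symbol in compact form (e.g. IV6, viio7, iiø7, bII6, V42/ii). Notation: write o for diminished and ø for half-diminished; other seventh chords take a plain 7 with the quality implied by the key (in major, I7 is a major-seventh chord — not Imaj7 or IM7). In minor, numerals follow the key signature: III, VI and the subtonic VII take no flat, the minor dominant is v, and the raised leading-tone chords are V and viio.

Stacked in thirds the chord is Eb-G-Bb-Db: a dominant seventh chord on Eb.
Eb is not a diatonic chord root with this quality in C minor, but it lies a perfect fifth above Ab (VI), so the chord functions as an applied dominant of VI.
With Db in the bass the chord is in third inversion, so the figured bass is 42.

V42/VI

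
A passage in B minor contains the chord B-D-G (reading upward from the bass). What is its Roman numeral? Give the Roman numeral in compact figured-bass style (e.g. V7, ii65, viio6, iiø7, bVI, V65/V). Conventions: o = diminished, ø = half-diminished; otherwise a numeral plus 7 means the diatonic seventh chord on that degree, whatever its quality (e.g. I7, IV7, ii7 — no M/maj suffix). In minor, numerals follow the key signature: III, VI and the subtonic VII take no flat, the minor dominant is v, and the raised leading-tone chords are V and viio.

Stacked in thirds the chord is G-B-D: a major triad on G.
In B minor, G is the submediant; the diatonic major triad there is VI.
With B in the bass the chord is in first inversion, so the figured bass is 6.

VI6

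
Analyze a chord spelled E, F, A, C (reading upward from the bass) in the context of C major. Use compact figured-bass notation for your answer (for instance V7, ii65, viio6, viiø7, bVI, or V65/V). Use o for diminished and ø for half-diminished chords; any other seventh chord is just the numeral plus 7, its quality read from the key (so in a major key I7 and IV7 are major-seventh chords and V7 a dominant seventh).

IV42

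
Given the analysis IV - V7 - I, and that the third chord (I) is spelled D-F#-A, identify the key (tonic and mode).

The chord D is a major triad rooted on D; its label is I.
If D is scale degree 1 and the mode makes that degree carry a major triad, the tonic is D and the mode is major.

D major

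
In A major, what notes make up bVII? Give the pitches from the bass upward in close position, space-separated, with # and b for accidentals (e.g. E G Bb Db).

G B D

Scale degree 7 in A major is G#; lowering it a half step gives G. bVII is a major triad on the lowered seventh degree (the subtonic), borrowed from the parallel minor.
So the chord is G-B-D.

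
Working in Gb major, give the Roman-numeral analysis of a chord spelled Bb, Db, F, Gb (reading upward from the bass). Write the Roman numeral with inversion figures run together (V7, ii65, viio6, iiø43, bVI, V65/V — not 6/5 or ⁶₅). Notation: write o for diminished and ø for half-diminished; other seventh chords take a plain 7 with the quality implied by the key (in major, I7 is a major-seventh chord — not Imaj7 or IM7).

The pitches Gb-Bb-Db-F form a major seventh chord rooted on Gb.
In Gb major, Gb is the tonic; the diatonic major seventh chord there is I7.
With Bb in the bass the chord is in first inversion, so the figured bass is 65.

I65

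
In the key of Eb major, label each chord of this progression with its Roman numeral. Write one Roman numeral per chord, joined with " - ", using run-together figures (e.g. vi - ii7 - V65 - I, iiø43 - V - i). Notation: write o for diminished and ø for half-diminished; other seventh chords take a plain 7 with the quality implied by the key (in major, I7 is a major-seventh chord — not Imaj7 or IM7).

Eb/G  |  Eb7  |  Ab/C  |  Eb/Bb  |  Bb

I6 - V7/IV - IV6 - I64 - V

Eb/G has root Eb, degree 1 in Eb major, so I6.
Eb7: chromatic; Eb is V of IV, so V7/IV.
Ab/C has root Ab, degree 4 in Eb major, so IV6.
Eb/Bb: root Eb is the tonic; major triad there is I64.
Bb: major triad on Bb = scale degree 5 → V.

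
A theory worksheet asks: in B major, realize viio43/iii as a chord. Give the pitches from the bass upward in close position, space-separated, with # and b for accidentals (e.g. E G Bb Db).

viio43/iii is a secondary leading-tone chord. The target iii is D# in B major; the applied chord is rooted a semitone below, on C##.
Building a fully diminished seventh chord on C## gives C##-E#-G#-B.
With the 43 figure the chord is in second inversion; from the bass G# upward in close position it reads G#-B-C##-E#.

G# B C## E#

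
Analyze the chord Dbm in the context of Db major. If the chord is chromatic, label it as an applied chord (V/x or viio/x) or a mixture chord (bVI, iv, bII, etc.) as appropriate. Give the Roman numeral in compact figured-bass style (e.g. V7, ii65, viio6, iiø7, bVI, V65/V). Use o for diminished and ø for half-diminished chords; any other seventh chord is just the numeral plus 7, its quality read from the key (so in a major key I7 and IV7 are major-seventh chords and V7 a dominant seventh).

i

The pitches Db-Fb-Ab form a minor triad rooted on Db.
Db is the first degree of Db major. This is the minor tonic, borrowed from the parallel minor.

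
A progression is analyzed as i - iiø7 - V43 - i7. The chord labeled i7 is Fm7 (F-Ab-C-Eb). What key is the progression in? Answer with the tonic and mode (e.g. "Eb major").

The anchor chord is a minor seventh chord on F, labeled i7.
If F is scale degree 1 and the mode makes that degree carry a minor seventh chord, the tonic is F and the mode is minor.

F minor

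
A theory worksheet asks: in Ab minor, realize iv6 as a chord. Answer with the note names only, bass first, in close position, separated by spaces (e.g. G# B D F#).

Fb Ab Db

In Ab minor, the fourth degree is Db, and the diatonic chord built there is a minor triad.
Stacking thirds from Db gives Db-Fb-Ab.
The figured bass 6 indicates first inversion, placing the third (Fb) in the bass: Fb-Ab-Db.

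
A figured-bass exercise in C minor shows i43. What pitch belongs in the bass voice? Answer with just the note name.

G

i in C minor has root C; the chord is C-Eb-G-Bb.
The figure 43 means second inversion — the fifth is in the bass.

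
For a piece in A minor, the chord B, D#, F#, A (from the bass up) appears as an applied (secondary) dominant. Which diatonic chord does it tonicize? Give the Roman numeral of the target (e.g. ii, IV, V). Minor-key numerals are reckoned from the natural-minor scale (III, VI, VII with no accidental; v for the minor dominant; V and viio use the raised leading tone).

V

The chord is a dominant seventh chord on B.
A dominant resolves down a perfect fifth: B → E. In A minor, E is scale degree 5, i.e. V.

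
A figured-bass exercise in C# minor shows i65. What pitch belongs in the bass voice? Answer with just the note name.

i in C# minor has root C#; the chord is C#-E-G#-B.
The figure 65 means first inversion — the third is in the bass.

E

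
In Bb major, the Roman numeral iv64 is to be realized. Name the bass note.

Bb

iv in Bb major has root Eb; the chord is Eb-Gb-Bb.
The figure 64 means second inversion — the fifth is in the bass.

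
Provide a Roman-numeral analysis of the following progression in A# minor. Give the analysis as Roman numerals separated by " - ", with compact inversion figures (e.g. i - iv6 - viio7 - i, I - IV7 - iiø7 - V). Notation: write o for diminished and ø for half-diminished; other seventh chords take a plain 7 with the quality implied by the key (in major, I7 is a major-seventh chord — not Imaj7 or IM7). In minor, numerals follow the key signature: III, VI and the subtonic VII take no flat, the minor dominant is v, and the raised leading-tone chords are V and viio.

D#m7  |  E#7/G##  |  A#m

iv7 - V65 - i

D#m7: minor seventh chord on D# = scale degree 4 → iv7.
E#7/G##: root E# is the dominant; dominant seventh chord there is V65.
A#m: minor triad on A# = scale degree 1 → i.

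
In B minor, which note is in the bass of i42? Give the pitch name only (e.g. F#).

A

i in B minor has root B; the chord is B-D-F#-A.
The figure 42 means third inversion — the seventh is in the bass.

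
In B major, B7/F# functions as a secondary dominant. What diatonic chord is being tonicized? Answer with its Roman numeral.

The chord is a dominant seventh chord on B.
A dominant resolves down a perfect fifth: B → E. In B major, E is scale degree 4, i.e. IV.

IV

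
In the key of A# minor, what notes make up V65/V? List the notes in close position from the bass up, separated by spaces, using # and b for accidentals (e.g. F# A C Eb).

The slash means an applied dominant: we want the dominant of V. In A# minor, V is E# major, and its dominant is built on B#.
Building a dominant seventh chord on B# gives B#-D##-F##-A#.
The figured bass 65 indicates first inversion, placing the third (D##) in the bass: D##-F##-A#-B#.

D## F## A# B#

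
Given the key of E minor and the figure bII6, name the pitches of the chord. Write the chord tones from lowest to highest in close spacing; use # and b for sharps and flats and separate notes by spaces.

A C F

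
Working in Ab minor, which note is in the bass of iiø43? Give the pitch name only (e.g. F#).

Fb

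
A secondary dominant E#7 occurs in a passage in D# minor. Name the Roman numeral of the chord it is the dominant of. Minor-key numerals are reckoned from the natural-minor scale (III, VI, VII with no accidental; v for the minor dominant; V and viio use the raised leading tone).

V

The chord is a dominant seventh chord on E#.
A dominant resolves down a perfect fifth: E# → A#. In D# minor, A# is scale degree 5, i.e. V.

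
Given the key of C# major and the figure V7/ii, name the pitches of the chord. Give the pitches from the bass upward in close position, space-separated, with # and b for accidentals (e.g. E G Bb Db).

A# C## E# G#

V7/ii is a secondary dominant — the dominant seventh of ii. ii in C# major is D#, so the applied chord's root is A#, a perfect fifth above.
Building a dominant seventh chord on A# gives A#-C##-E#-G#.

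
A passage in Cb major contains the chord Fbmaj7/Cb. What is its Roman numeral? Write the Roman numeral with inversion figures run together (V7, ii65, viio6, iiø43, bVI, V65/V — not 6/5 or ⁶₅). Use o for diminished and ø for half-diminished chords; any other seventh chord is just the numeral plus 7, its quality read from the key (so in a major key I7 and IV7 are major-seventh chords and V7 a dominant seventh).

IV43

The pitches Fb-Ab-Cb-Eb form a major seventh chord rooted on Fb.
In Cb major, Fb is the subdominant; the diatonic major seventh chord there is IV7.
With Cb in the bass the chord is in second inversion, so the figured bass is 43.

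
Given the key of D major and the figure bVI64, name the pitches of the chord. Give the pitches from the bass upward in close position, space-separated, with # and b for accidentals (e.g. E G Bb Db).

Scale degree 6 in D major is B; lowering it a half step gives Bb. bVI64 is a major triad on the lowered sixth degree, borrowed from the parallel minor.
So the chord is Bb-D-F.
With the 64 figure the chord is in second inversion; from the bass F upward in close position it reads F-Bb-D.

F Bb D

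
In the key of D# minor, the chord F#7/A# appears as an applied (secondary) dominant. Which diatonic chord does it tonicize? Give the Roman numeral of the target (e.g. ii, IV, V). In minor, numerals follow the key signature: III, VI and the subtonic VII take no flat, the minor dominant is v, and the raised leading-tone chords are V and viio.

The chord is a dominant seventh chord on F#.
A dominant resolves down a perfect fifth: F# → B. In D# minor, B is scale degree 6, i.e. VI.

VI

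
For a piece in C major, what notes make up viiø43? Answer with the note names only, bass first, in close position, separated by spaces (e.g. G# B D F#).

F A B D

In C major, scale degree 7 is B, and the diatonic chord built there is a half-diminished seventh chord.
Stacking thirds from B gives B-D-F-A.
With the 43 figure the chord is in second inversion; from the bass F upward in close position it reads F-A-B-D.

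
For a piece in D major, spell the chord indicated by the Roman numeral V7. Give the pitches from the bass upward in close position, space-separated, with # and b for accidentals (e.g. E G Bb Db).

In D major, scale degree 5 is A, and the diatonic chord built there is a dominant seventh chord.
That chord is spelled A-C#-E-G.

A C# E G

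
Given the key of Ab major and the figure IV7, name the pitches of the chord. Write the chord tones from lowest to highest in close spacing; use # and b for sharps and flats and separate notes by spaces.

Db F Ab C

In Ab major, the fourth degree is Db, and the diatonic chord built there is a major seventh chord.
That chord is spelled Db-F-Ab-C.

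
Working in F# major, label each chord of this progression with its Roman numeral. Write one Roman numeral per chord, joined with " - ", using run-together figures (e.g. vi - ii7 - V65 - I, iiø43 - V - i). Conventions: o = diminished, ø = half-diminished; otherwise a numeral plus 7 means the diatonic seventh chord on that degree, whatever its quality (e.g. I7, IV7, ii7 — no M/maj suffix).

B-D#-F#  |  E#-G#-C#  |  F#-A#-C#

B-D#-F# has root B, degree 4 in F# major, so IV.
E#-G#-C#: major triad on C# = scale degree 5 → V6.
F#-A#-C#: root F# is the tonic; major triad there is I.

IV - V6 - I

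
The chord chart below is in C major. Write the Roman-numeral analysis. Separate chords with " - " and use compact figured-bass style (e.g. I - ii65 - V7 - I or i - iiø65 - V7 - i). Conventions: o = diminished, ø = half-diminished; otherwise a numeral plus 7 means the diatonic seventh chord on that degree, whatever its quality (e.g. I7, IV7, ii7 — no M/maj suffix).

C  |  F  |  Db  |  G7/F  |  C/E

I - IV - bII - V42 - I6

C has root C, degree 1 in C major, so I.
F: major triad on F = scale degree 4 → IV.
Db is non-diatonic — a major triad on the lowered supertonic (Db): the Neapolitan chord, bII.
G7/F: root G is the dominant; dominant seventh chord there is V42.
C/E: major triad on C = scale degree 1 → I6.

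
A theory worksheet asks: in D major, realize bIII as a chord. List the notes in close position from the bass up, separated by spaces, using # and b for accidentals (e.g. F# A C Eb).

Scale degree 3 in D major is F#; lowering it a half step gives F. bIII is a major triad on the lowered third degree, borrowed from the parallel minor.
So the chord is F-A-C.

F A C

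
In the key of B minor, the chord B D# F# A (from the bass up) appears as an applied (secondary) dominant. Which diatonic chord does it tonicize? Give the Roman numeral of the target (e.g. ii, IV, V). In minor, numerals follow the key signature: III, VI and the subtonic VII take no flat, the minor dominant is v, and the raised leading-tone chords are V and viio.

iv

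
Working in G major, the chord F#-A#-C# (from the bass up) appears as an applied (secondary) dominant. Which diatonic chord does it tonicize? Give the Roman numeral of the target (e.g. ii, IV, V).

iii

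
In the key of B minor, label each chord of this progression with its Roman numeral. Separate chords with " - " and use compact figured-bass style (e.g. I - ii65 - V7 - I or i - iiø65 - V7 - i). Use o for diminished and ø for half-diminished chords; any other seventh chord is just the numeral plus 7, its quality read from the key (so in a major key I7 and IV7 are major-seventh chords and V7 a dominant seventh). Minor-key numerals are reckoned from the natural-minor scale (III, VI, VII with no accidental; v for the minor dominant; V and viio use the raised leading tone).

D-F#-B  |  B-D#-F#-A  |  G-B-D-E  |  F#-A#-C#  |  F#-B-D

i6 - V7/iv - iv65 - V - i64

D-F#-B has root B, degree 1 in B minor, so i6.
B-D#-F#-A: chromatic; B is V of iv, so V7/iv.
G-B-D-E: minor seventh chord on E = scale degree 4 → iv65.
F#-A#-C#: root F# is the dominant; major triad there is V.
F#-B-D has root B, degree 1 in B minor, so i64.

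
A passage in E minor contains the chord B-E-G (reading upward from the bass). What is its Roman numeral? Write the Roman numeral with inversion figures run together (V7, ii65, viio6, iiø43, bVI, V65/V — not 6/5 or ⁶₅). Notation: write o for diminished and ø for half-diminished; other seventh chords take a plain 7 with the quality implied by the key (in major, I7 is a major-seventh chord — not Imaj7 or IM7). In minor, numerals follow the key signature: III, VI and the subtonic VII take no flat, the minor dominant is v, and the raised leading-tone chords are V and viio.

Stacked in thirds the chord is E-G-B: a minor triad on E.
In E minor, E is the tonic; the diatonic minor triad there is i.
With B in the bass the chord is in second inversion, so the figured bass is 64.

i64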